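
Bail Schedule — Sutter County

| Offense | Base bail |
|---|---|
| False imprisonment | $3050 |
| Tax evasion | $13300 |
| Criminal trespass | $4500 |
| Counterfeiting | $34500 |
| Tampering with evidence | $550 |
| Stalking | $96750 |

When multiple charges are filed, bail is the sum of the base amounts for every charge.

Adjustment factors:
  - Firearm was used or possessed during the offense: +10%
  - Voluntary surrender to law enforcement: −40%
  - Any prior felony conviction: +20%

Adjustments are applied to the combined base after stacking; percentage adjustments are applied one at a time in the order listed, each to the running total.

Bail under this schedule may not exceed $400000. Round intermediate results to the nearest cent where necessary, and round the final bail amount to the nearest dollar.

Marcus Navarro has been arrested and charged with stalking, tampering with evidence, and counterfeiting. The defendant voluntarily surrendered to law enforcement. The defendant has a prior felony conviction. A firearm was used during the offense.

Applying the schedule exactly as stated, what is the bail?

Base amounts from the schedule: stalking $96750; tampering with evidence $550; counterfeiting $34500.
Stacking rule: sum of all bases. $96750 + $550 + $34500 = $131800.
Firearm was used or possessed during the offense (+10%): $131800 × 1.1 = $144980.
Voluntary surrender to law enforcement (−40%): $144980 × 0.6 = $86988.
Any prior felony conviction (+20%): $86988 × 1.2 = $104385.60.
$104385.60 is within the $400000 maximum.
Rounded to the nearest dollar: $104386.

$104386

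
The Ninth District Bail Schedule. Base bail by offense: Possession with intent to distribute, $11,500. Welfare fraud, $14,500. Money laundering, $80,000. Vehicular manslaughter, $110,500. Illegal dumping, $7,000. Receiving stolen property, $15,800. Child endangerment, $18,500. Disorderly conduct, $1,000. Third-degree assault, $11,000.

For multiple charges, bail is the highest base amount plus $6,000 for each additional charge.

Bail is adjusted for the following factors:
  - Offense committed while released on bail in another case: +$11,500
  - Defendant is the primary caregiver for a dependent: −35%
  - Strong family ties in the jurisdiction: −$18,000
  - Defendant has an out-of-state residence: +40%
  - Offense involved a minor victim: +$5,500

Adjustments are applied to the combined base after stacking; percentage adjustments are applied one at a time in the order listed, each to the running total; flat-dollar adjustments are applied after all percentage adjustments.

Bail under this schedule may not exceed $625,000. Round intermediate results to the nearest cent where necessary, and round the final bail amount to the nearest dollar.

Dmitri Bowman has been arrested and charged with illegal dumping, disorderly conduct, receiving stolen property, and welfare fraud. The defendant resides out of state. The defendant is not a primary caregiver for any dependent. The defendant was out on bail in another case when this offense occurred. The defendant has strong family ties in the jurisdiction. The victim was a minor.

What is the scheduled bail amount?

Base amounts from the schedule: illegal dumping $7,000; disorderly conduct $1,000; receiving stolen property $15,800; welfare fraud $14,500.
Stacking rule: highest base plus $6,000 per additional charge. Highest is receiving stolen property at $15,800; 3 additional charges → +$18,000. Combined base = $33,800.
Defendant has an out-of-state residence (+40%): $33,800 × 1.4 = $47,320.
Offense committed while released on bail in another case (+$11,500 flat): $47,320 + $11,500 = $58,820.
Strong family ties in the jurisdiction (−$18,000 flat): $58,820 − $18,000 = $40,820.
Offense involved a minor victim (+$5,500 flat): $40,820 + $5,500 = $46,320.
$46,320 is within the $625,000 maximum.

$46,320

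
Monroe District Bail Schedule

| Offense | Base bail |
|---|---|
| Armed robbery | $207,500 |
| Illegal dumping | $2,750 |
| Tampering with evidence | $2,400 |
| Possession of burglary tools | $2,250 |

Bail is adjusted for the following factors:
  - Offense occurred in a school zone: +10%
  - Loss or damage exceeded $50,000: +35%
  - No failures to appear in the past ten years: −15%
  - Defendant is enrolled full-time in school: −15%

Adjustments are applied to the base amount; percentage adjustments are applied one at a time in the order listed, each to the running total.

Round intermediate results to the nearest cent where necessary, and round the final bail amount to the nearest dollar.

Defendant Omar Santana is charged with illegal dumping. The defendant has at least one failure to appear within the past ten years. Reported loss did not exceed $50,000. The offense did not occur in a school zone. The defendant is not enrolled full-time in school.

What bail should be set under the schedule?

Base amounts from the schedule: illegal dumping $2,750.
Single charge. Combined base = $2,750.
No adjustment factors apply to this defendant.

$2,750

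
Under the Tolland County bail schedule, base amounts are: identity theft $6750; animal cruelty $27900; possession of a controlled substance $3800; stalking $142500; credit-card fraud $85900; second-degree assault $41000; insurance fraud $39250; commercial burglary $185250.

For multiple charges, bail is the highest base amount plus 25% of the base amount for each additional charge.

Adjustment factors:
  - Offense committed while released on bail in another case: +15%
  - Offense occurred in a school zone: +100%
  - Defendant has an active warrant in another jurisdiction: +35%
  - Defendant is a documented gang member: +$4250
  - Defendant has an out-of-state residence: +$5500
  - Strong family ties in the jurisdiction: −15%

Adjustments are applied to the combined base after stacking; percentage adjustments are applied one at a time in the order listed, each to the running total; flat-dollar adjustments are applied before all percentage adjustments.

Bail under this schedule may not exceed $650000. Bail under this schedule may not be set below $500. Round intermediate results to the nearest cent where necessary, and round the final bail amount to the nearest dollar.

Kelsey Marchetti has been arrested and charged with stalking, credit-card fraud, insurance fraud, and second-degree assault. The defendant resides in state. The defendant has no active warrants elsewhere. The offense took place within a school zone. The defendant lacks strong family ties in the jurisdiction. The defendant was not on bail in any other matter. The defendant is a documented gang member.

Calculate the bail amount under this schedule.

$376575

Base amounts from the schedule: stalking $142500; credit-card fraud $85900; insurance fraud $39250; second-degree assault $41000.
Stacking rule: highest base plus 25% of each additional charge. Highest is stalking at $142500. Additional: $85900 × 25% = $21475; $39250 × 25% = $9812.50; $41000 × 25% = $10250. Combined base = $142500 + $41537.50 = $184037.50.
Defendant is a documented gang member (+$4250 flat): $184037.50 + $4250 = $188287.50.
Offense occurred in a school zone (+100%): $188287.50 × 2 = $376575.
$376575 is within the $650000 maximum.
$376575 is at or above the $500 minimum.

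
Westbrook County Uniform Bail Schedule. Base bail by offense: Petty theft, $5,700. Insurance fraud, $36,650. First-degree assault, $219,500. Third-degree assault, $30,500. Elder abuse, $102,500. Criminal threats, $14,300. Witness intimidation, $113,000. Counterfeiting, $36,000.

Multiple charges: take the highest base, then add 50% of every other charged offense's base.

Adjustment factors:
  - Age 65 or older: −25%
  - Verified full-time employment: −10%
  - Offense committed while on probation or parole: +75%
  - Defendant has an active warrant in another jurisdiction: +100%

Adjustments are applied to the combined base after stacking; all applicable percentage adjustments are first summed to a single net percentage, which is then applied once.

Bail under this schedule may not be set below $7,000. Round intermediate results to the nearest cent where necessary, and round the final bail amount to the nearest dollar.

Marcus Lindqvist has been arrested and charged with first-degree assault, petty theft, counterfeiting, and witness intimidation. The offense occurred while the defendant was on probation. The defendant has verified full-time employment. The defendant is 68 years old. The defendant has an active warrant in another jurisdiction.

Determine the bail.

$712,440

Base amounts from the schedule: first-degree assault $219,500; petty theft $5,700; counterfeiting $36,000; witness intimidation $113,000.
Stacking rule: highest base plus 50% of each additional charge. Highest is first-degree assault at $219,500. Additional: $5,700 × 50% = $2,850; $36,000 × 50% = $18,000; $113,000 × 50% = $56,500. Combined base = $219,500 + $77,350 = $296,850.
Net percentage adjustment: −25% −10% +75% +100% = +140%. $296,850 × 2.4 = $712,440.
$712,440 is at or above the $7,000 minimum.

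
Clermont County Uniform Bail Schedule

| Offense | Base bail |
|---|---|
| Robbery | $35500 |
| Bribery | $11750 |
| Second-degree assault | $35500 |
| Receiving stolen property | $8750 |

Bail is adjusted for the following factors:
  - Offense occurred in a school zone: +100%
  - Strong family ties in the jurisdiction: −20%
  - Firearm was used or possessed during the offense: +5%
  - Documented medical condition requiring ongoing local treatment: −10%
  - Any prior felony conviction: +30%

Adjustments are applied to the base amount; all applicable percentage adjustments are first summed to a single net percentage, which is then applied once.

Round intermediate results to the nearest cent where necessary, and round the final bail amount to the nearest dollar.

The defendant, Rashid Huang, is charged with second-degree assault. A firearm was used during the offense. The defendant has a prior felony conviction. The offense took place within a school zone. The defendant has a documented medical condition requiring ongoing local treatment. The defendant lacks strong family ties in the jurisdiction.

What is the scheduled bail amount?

$79875

Base amounts from the schedule: second-degree assault $35500.
Single charge. Combined base = $35500.
Net percentage adjustment: +100% +5% −10% +30% = +125%. $35500 × 2.25 = $79875.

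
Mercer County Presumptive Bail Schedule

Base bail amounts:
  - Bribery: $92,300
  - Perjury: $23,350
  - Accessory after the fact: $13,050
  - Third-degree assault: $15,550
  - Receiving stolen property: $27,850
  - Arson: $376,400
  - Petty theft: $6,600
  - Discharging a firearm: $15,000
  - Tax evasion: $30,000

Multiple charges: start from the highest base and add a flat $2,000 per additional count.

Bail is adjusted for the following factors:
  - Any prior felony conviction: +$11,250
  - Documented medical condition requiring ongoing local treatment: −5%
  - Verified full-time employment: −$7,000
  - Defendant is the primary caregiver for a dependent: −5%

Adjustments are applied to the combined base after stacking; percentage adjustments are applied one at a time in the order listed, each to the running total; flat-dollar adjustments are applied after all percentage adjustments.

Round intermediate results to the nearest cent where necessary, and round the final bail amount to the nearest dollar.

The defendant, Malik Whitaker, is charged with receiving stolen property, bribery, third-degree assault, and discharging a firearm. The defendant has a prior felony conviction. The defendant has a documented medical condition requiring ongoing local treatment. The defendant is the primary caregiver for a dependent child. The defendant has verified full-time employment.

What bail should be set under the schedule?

$92,966

Base amounts from the schedule: receiving stolen property $27,850; bribery $92,300; third-degree assault $15,550; discharging a firearm $15,000.
Stacking rule: highest base plus $2,000 per additional charge. Highest is bribery at $92,300; 3 additional charges → +$6,000. Combined base = $98,300.
Documented medical condition requiring ongoing local treatment (−5%): $98,300 × 0.95 = $93,385.
Defendant is the primary caregiver for a dependent (−5%): $93,385 × 0.95 = $88,715.75.
Any prior felony conviction (+$11,250 flat): $88,715.75 + $11,250 = $99,965.75.
Verified full-time employment (−$7,000 flat): $99,965.75 − $7,000 = $92,965.75.
Rounded to the nearest dollar: $92,966.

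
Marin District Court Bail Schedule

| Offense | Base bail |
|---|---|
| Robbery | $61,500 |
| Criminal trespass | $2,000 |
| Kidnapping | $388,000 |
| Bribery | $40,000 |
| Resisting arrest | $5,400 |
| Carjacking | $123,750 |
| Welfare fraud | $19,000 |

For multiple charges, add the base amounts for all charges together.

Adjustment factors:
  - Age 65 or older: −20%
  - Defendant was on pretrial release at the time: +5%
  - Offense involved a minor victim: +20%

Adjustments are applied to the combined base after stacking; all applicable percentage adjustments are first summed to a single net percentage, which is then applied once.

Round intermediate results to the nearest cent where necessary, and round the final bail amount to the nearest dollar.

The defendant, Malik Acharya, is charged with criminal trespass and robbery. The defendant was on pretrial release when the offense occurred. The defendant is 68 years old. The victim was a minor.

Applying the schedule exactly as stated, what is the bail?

Base amounts from the schedule: criminal trespass $2,000; robbery $61,500.
Stacking rule: sum of all bases. $2,000 + $61,500 = $63,500.
Net percentage adjustment: −20% +5% +20% = +5%. $63,500 × 1.05 = $66,675.

$66,675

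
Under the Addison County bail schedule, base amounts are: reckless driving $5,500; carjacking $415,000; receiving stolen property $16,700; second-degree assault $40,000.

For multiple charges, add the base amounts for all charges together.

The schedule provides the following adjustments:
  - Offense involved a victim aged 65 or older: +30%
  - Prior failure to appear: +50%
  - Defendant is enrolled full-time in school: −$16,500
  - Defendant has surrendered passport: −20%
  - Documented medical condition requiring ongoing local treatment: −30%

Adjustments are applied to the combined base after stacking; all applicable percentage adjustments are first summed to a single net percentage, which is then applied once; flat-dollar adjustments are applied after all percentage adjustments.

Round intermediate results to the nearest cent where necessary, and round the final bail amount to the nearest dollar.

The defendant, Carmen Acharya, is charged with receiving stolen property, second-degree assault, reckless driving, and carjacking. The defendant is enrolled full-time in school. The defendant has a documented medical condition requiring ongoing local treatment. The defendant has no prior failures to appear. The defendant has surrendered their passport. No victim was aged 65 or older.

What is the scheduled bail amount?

Base amounts from the schedule: receiving stolen property $16,700; second-degree assault $40,000; reckless driving $5,500; carjacking $415,000.
Stacking rule: sum of all bases. $16,700 + $40,000 + $5,500 + $415,000 = $477,200.
Net percentage adjustment: −20% −30% = −50%. $477,200 × 0.5 = $238,600.
Defendant is enrolled full-time in school (−$16,500 flat): $238,600 − $16,500 = $222,100.

$222,100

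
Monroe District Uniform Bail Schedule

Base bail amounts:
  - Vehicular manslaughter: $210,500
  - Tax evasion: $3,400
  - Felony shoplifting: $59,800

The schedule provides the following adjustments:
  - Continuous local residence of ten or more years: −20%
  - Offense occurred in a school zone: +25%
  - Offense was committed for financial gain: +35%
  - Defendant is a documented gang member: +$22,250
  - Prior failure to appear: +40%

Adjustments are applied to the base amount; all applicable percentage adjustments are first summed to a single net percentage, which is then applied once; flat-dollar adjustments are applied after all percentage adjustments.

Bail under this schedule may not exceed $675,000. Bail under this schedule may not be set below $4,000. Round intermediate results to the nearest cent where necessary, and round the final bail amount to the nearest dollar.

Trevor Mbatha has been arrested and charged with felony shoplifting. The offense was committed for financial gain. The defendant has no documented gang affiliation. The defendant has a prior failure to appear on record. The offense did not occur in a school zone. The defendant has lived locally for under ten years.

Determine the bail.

$104,650

Base amounts from the schedule: felony shoplifting $59,800.
Single charge. Combined base = $59,800.
Net percentage adjustment: +35% +40% = +75%. $59,800 × 1.75 = $104,650.
$104,650 is within the $675,000 maximum.
$104,650 is at or above the $4,000 minimum.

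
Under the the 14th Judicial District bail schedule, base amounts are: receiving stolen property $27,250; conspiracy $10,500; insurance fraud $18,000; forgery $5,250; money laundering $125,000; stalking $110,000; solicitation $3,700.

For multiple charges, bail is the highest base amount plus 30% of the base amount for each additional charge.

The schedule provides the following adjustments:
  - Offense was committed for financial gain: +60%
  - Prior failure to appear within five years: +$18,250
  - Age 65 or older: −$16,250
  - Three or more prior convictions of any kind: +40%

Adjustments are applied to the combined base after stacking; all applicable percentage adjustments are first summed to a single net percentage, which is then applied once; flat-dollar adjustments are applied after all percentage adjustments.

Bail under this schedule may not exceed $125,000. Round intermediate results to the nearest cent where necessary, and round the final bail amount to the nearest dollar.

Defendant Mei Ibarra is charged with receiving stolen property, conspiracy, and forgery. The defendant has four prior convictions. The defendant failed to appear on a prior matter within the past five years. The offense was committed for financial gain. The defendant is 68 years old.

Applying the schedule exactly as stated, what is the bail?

$65,950

Base amounts from the schedule: receiving stolen property $27,250; conspiracy $10,500; forgery $5,250.
Stacking rule: highest base plus 30% of each additional charge. Highest is receiving stolen property at $27,250. Additional: $10,500 × 30% = $3,150; $5,250 × 30% = $1,575. Combined base = $27,250 + $4,725 = $31,975.
Net percentage adjustment: +60% +40% = +100%. $31,975 × 2 = $63,950.
Prior failure to appear within five years (+$18,250 flat): $63,950 + $18,250 = $82,200.
Age 65 or older (−$16,250 flat): $82,200 − $16,250 = $65,950.
$65,950 is within the $125,000 maximum.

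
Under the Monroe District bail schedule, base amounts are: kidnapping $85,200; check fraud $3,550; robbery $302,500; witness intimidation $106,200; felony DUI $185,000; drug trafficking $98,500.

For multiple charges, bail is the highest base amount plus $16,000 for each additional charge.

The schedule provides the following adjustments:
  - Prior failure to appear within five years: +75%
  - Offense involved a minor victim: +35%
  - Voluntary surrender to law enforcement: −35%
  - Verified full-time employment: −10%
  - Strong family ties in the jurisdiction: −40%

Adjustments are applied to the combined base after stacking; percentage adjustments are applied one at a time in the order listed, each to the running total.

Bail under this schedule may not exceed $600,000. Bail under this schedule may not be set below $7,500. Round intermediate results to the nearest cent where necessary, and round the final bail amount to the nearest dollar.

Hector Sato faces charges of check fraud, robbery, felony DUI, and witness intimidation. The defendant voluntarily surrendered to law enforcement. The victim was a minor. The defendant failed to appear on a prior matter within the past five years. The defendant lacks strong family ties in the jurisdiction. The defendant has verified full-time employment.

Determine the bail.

$484,413

Base amounts from the schedule: check fraud $3,550; robbery $302,500; felony DUI $185,000; witness intimidation $106,200.
Stacking rule: highest base plus $16,000 per additional charge. Highest is robbery at $302,500; 3 additional charges → +$48,000. Combined base = $350,500.
Prior failure to appear within five years (+75%): $350,500 × 1.75 = $613,375.
Offense involved a minor victim (+35%): $613,375 × 1.35 = $828,056.25.
Voluntary surrender to law enforcement (−35%): $828,056.25 × 0.65 = $538,236.56.
Verified full-time employment (−10%): $538,236.56 × 0.9 = $484,412.90.
$484,412.90 is within the $600,000 maximum.
$484,412.90 is at or above the $7,500 minimum.
Rounded to the nearest dollar: $484,413.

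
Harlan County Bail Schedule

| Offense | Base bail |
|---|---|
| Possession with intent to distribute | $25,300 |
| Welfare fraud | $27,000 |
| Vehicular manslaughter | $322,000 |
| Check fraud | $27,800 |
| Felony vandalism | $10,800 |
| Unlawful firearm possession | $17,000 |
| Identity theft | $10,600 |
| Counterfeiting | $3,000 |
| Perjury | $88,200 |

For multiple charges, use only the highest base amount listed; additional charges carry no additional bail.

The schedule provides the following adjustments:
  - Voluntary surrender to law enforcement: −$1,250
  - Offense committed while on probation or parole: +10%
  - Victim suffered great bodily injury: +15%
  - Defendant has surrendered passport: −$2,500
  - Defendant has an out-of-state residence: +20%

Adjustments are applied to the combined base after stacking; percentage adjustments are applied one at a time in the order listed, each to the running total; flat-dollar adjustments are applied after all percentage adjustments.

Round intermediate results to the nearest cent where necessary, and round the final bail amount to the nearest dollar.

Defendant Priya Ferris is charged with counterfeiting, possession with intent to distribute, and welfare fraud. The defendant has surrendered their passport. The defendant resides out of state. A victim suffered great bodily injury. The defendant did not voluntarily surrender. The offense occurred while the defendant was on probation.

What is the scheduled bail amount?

Base amounts from the schedule: counterfeiting $3,000; possession with intent to distribute $25,300; welfare fraud $27,000.
Stacking rule: use the highest base only. Highest is welfare fraud at $27,000. Combined base = $27,000.
Offense committed while on probation or parole (+10%): $27,000 × 1.1 = $29,700.
Victim suffered great bodily injury (+15%): $29,700 × 1.15 = $34,155.
Defendant has an out-of-state residence (+20%): $34,155 × 1.2 = $40,986.
Defendant has surrendered passport (−$2,500 flat): $40,986 − $2,500 = $38,486.

$38,486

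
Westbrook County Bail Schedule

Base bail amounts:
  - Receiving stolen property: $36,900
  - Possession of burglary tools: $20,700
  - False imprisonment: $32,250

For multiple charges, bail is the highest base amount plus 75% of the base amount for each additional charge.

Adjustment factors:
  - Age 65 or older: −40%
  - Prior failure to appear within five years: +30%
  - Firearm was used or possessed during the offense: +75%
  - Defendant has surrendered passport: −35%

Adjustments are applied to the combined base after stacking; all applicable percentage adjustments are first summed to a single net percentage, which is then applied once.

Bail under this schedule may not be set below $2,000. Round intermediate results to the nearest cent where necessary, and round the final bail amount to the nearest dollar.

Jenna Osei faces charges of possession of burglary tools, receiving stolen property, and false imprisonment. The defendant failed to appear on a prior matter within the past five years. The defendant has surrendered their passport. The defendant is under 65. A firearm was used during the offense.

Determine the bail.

Base amounts from the schedule: possession of burglary tools $20,700; receiving stolen property $36,900; false imprisonment $32,250.
Stacking rule: highest base plus 75% of each additional charge. Highest is receiving stolen property at $36,900. Additional: $20,700 × 75% = $15,525; $32,250 × 75% = $24,187.50. Combined base = $36,900 + $39,712.50 = $76,612.50.
Net percentage adjustment: +30% +75% −35% = +70%. $76,612.50 × 1.7 = $130,241.25.
$130,241.25 is at or above the $2,000 minimum.
Rounded to the nearest dollar: $130,241.

$130,241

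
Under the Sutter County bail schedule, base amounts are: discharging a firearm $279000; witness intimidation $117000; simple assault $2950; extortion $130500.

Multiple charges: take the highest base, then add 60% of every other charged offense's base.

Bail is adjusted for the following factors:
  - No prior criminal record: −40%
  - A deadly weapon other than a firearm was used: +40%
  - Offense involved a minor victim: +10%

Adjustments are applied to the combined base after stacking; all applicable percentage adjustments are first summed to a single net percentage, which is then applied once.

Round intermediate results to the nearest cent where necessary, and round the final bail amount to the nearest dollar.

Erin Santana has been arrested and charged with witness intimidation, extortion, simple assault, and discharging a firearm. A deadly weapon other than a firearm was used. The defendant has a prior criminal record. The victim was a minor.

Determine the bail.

$643905

Base amounts from the schedule: witness intimidation $117000; extortion $130500; simple assault $2950; discharging a firearm $279000.
Stacking rule: highest base plus 60% of each additional charge. Highest is discharging a firearm at $279000. Additional: $117000 × 60% = $70200; $130500 × 60% = $78300; $2950 × 60% = $1770. Combined base = $279000 + $150270 = $429270.
Net percentage adjustment: +40% +10% = +50%. $429270 × 1.5 = $643905.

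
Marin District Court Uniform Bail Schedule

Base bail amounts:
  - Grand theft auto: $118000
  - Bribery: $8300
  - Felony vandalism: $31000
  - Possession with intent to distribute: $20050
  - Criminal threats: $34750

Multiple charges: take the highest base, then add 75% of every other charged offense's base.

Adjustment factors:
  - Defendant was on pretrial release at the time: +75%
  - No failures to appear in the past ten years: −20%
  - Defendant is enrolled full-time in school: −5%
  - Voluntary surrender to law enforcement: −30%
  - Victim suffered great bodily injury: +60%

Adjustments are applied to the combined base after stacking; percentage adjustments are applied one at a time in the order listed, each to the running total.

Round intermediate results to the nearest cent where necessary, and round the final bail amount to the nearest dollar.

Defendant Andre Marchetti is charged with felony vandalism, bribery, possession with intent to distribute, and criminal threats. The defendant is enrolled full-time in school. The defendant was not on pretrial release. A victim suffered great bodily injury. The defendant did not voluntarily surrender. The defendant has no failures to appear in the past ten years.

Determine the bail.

Base amounts from the schedule: felony vandalism $31000; bribery $8300; possession with intent to distribute $20050; criminal threats $34750.
Stacking rule: highest base plus 75% of each additional charge. Highest is criminal threats at $34750. Additional: $31000 × 75% = $23250; $8300 × 75% = $6225; $20050 × 75% = $15037.50. Combined base = $34750 + $44512.50 = $79262.50.
No failures to appear in the past ten years (−20%): $79262.50 × 0.8 = $63410.
Defendant is enrolled full-time in school (−5%): $63410 × 0.95 = $60239.50.
Victim suffered great bodily injury (+60%): $60239.50 × 1.6 = $96383.20.
Rounded to the nearest dollar: $96383.

$96383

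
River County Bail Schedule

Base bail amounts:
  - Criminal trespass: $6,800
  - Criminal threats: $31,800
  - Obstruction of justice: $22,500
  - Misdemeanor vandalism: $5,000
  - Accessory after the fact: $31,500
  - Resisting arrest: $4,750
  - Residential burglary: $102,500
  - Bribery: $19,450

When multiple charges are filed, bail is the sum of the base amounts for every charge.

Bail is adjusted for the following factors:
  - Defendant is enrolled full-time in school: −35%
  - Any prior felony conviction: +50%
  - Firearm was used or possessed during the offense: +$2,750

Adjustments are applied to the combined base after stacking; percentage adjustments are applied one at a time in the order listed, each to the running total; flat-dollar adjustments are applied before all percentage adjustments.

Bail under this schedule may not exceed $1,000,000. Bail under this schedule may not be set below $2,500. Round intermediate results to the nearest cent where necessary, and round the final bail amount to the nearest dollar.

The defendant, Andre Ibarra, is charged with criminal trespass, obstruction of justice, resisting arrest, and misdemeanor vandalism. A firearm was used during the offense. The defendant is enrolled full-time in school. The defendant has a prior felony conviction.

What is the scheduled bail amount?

$40,755

Base amounts from the schedule: criminal trespass $6,800; obstruction of justice $22,500; resisting arrest $4,750; misdemeanor vandalism $5,000.
Stacking rule: sum of all bases. $6,800 + $22,500 + $4,750 + $5,000 = $39,050.
Firearm was used or possessed during the offense (+$2,750 flat): $39,050 + $2,750 = $41,800.
Defendant is enrolled full-time in school (−35%): $41,800 × 0.65 = $27,170.
Any prior felony conviction (+50%): $27,170 × 1.5 = $40,755.
$40,755 is within the $1,000,000 maximum.
$40,755 is at or above the $2,500 minimum.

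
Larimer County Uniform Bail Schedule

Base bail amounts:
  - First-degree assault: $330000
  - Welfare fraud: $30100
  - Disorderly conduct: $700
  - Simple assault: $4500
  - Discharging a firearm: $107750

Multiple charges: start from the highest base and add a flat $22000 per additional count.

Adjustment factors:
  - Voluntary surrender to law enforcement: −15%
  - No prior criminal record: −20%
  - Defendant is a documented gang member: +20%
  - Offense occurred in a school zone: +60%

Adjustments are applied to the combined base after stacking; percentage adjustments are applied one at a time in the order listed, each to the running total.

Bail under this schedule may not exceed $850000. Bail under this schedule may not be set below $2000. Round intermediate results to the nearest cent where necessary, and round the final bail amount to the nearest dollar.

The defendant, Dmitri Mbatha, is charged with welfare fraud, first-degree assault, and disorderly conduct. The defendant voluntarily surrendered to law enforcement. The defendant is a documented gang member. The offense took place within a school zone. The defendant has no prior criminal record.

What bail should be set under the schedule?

Base amounts from the schedule: welfare fraud $30100; first-degree assault $330000; disorderly conduct $700.
Stacking rule: highest base plus $22000 per additional charge. Highest is first-degree assault at $330000; 2 additional charges → +$44000. Combined base = $374000.
Voluntary surrender to law enforcement (−15%): $374000 × 0.85 = $317900.
No prior criminal record (−20%): $317900 × 0.8 = $254320.
Defendant is a documented gang member (+20%): $254320 × 1.2 = $305184.
Offense occurred in a school zone (+60%): $305184 × 1.6 = $488294.40.
$488294.40 is within the $850000 maximum.
$488294.40 is at or above the $2000 minimum.
Rounded to the nearest dollar: $488294.

$488294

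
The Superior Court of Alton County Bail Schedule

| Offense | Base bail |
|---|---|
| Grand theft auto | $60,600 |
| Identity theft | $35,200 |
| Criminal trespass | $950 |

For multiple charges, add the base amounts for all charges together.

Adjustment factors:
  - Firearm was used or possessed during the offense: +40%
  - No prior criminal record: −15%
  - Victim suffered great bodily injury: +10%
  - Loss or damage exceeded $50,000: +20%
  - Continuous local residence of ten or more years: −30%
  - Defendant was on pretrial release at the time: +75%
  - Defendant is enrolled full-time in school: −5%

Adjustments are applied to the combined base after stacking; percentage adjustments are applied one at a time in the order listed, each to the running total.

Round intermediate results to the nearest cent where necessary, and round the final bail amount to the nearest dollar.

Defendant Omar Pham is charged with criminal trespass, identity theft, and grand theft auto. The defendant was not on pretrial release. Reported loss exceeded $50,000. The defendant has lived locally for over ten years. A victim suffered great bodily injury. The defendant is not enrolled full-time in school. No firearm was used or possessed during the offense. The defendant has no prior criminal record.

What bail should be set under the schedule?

Base amounts from the schedule: criminal trespass $950; identity theft $35,200; grand theft auto $60,600.
Stacking rule: sum of all bases. $950 + $35,200 + $60,600 = $96,750.
No prior criminal record (−15%): $96,750 × 0.85 = $82,237.50.
Victim suffered great bodily injury (+10%): $82,237.50 × 1.1 = $90,461.25.
Loss or damage exceeded $50,000 (+20%): $90,461.25 × 1.2 = $108,553.50.
Continuous local residence of ten or more years (−30%): $108,553.50 × 0.7 = $75,987.45.
Rounded to the nearest dollar: $75,987.

$75,987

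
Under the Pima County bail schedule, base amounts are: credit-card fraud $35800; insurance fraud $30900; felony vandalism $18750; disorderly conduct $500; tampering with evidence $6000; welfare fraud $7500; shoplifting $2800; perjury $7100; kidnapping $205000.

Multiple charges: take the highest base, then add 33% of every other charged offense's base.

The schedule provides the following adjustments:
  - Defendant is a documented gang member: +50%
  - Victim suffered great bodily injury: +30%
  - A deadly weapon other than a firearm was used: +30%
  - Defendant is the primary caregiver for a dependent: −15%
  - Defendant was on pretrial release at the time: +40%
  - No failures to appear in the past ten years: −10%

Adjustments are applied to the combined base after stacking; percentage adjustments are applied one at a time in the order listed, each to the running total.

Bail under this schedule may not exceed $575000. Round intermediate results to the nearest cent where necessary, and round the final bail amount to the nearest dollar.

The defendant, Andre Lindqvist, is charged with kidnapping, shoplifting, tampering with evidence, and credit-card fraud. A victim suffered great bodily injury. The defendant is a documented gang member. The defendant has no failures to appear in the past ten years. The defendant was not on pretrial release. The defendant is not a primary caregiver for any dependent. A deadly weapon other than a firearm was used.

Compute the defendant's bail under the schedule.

$501287

Base amounts from the schedule: kidnapping $205000; shoplifting $2800; tampering with evidence $6000; credit-card fraud $35800.
Stacking rule: highest base plus 33% of each additional charge. Highest is kidnapping at $205000. Additional: $2800 × 33% = $924; $6000 × 33% = $1980; $35800 × 33% = $11814. Combined base = $205000 + $14718 = $219718.
Defendant is a documented gang member (+50%): $219718 × 1.5 = $329577.
Victim suffered great bodily injury (+30%): $329577 × 1.3 = $428450.10.
A deadly weapon other than a firearm was used (+30%): $428450.10 × 1.3 = $556985.13.
No failures to appear in the past ten years (−10%): $556985.13 × 0.9 = $501286.62.
$501286.62 is within the $575000 maximum.
Rounded to the nearest dollar: $501287.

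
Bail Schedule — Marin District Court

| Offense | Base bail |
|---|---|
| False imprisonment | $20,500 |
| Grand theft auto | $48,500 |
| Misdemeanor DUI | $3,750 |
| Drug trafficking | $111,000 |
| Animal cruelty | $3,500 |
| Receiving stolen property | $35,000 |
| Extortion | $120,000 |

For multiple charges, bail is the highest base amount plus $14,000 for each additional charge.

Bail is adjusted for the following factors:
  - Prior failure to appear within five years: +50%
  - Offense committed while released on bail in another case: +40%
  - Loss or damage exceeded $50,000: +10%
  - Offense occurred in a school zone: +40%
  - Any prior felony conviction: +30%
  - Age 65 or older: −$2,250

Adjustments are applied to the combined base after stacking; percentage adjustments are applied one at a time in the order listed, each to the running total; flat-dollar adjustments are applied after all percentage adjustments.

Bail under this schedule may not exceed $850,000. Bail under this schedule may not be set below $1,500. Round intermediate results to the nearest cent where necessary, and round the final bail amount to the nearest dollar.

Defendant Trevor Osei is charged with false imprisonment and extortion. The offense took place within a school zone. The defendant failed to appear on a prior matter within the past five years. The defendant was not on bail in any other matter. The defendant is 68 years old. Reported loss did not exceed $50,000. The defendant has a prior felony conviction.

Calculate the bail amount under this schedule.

Base amounts from the schedule: false imprisonment $20,500; extortion $120,000.
Stacking rule: highest base plus $14,000 per additional charge. Highest is extortion at $120,000; 1 additional charge → +$14,000. Combined base = $134,000.
Prior failure to appear within five years (+50%): $134,000 × 1.5 = $201,000.
Offense occurred in a school zone (+40%): $201,000 × 1.4 = $281,400.
Any prior felony conviction (+30%): $281,400 × 1.3 = $365,820.
Age 65 or older (−$2,250 flat): $365,820 − $2,250 = $363,570.
$363,570 is within the $850,000 maximum.
$363,570 is at or above the $1,500 minimum.

$363,570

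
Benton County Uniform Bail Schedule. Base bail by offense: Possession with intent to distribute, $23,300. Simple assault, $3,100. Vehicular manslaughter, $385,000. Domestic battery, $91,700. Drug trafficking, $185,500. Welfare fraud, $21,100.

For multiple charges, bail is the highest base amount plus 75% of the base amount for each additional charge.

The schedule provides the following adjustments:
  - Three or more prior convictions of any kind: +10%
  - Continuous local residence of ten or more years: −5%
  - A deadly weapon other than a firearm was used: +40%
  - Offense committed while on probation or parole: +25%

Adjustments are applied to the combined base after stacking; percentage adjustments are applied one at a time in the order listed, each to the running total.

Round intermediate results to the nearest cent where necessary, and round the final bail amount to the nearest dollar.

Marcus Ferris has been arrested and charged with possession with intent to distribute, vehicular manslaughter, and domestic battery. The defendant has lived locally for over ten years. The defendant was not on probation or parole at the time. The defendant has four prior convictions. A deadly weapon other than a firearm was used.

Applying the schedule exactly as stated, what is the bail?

Base amounts from the schedule: possession with intent to distribute $23,300; vehicular manslaughter $385,000; domestic battery $91,700.
Stacking rule: highest base plus 75% of each additional charge. Highest is vehicular manslaughter at $385,000. Additional: $23,300 × 75% = $17,475; $91,700 × 75% = $68,775. Combined base = $385,000 + $86,250 = $471,250.
Three or more prior convictions of any kind (+10%): $471,250 × 1.1 = $518,375.
Continuous local residence of ten or more years (−5%): $518,375 × 0.95 = $492,456.25.
A deadly weapon other than a firearm was used (+40%): $492,456.25 × 1.4 = $689,438.75.
Rounded to the nearest dollar: $689,439.

$689,439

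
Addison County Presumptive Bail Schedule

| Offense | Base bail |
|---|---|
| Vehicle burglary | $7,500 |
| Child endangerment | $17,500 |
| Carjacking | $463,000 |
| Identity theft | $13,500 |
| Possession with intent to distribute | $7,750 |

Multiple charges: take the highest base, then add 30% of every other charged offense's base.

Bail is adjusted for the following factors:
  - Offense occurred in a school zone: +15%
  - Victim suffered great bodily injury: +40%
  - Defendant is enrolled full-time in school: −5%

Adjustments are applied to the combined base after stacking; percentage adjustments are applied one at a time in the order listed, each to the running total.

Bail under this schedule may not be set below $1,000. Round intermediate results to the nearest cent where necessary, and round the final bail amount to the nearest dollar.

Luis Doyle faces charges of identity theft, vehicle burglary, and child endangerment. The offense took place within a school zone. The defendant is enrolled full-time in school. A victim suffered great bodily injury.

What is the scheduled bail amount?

Base amounts from the schedule: identity theft $13,500; vehicle burglary $7,500; child endangerment $17,500.
Stacking rule: highest base plus 30% of each additional charge. Highest is child endangerment at $17,500. Additional: $13,500 × 30% = $4,050; $7,500 × 30% = $2,250. Combined base = $17,500 + $6,300 = $23,800.
Offense occurred in a school zone (+15%): $23,800 × 1.15 = $27,370.
Victim suffered great bodily injury (+40%): $27,370 × 1.4 = $38,318.
Defendant is enrolled full-time in school (−5%): $38,318 × 0.95 = $36,402.10.
$36,402.10 is at or above the $1,000 minimum.
Rounded to the nearest dollar: $36,402.

$36,402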